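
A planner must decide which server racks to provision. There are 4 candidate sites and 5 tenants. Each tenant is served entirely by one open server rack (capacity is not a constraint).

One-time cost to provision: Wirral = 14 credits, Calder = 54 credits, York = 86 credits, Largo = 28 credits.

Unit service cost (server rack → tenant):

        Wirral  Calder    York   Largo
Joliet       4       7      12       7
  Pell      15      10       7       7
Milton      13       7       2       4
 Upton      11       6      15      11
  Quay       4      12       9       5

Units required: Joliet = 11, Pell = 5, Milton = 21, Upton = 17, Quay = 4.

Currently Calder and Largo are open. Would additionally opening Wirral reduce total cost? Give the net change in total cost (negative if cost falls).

Current service cost with {Calder, Largo}: 318.
Adding Wirral: each tenant re-picks its cheapest; new service cost 281, saving 37.
Extra fixed cost: 14. Net change = 14 − 37 = -23.
(Totals: 400 → 377.)

Yes — net change −23 (cost falls by 23).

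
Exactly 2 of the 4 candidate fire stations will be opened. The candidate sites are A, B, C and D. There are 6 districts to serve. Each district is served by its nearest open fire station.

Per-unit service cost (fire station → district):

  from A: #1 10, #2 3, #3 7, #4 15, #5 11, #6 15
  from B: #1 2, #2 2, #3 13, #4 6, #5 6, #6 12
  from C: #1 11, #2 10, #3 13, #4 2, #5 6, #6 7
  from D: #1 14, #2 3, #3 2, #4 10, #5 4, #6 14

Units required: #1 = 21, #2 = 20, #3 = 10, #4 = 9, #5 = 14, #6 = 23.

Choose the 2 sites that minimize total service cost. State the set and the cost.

With exactly 2 open, each district uses its cheapest among the chosen.
{B, C}: #1→B 2·21=42, #2→B 2·20=40, #3→B 13·10=130, #4→C 2·9=18, #5→B 6·14=84, #6→C 7·23=161. Service cost 475.
{B, D}: service cost 488
{C, D}: service cost 546
Among all 6 size-2 choices, {B, C} is lowest.

Choose B and C; total service cost 475.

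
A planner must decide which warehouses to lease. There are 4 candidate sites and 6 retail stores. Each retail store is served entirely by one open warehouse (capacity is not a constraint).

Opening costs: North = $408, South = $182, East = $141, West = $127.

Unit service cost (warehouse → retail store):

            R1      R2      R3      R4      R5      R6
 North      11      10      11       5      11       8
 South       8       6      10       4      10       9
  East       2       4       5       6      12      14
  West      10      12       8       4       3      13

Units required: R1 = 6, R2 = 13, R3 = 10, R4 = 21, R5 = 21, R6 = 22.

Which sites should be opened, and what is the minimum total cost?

For any fixed open set, each retail store goes to its cheapest open site; total = fixed + service.
{East, West}: R1→East 2·6=12, R2→East 4·13=52, R3→East 5·10=50, R4→West 4·21=84, R5→West 3·21=63, R6→West 13·22=286. Service 547; fixed 268; total 815.
{West}: R1→West 10·6=60, R2→West 12·13=156, R3→West 8·10=80, R4→West 4·21=84, R5→West 3·21=63, R6→West 13·22=286. Service 729; fixed 127; total 856.
{South, West}: R1→South 8·6=48, R2→South 6·13=78, R3→West 8·10=80, R4→South 4·21=84, R5→West 3·21=63, R6→South 9·22=198. Service 551; fixed 309; total 860.
{North, South, East, West}: service 437 + fixed 858 = 1295
No other subset beats 815.

Open East and West; minimum total cost 815.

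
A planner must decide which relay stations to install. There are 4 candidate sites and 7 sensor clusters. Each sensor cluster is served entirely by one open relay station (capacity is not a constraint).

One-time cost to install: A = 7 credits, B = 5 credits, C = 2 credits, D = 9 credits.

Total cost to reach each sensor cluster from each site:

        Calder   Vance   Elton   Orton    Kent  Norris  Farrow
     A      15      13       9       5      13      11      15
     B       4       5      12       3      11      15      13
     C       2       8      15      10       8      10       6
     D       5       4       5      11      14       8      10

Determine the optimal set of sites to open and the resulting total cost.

Open B, C and D; minimum total cost 52.

For any fixed open set, each sensor cluster goes to its cheapest open site; total = fixed + service.
{B, C, D}: Calder→C 2, Vance→D 4, Elton→D 5, Orton→B 3, Kent→C 8, Norris→D 8, Farrow→C 6. Service 36; fixed 16; total 52.
{B, C}: service 46 + fixed 7 = 53
{C, D}: Calder→C 2, Vance→D 4, Elton→D 5, Orton→C 10, Kent→C 8, Norris→D 8, Farrow→C 6. Service 43; fixed 11; total 54.
{A, B, C, D}: Calder→C 2, Vance→D 4, Elton→D 5, Orton→B 3, Kent→C 8, Norris→D 8, Farrow→C 6. Service 36; fixed 23; total 59.
No other subset beats 52.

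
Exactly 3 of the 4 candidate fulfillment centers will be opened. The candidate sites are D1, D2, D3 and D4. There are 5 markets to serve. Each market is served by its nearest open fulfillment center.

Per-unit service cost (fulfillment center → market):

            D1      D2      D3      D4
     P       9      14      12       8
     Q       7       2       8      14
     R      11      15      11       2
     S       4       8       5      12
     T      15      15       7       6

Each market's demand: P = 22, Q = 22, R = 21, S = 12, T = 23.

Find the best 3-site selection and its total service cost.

Choose D1, D2 and D4; total service cost 448.

With exactly 3 open, each market uses its cheapest among the chosen.
{D1, D2, D4}: P→D4 8·22=176, Q→D2 2·22=44, R→D4 2·21=42, S→D1 4·12=48, T→D4 6·23=138. Service cost 448.
{D2, D3, D4}: service cost 460
{D1, D3, D4}: service cost 558
Among all 4 size-3 choices, {D1, D2, D4} is lowest.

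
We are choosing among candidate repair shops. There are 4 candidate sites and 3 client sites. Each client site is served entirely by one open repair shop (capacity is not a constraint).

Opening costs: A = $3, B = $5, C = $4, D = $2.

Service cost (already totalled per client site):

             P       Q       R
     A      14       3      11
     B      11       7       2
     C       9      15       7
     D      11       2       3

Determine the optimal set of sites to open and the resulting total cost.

For any fixed open set, each client site goes to its cheapest open site; total = fixed + service.
{D}: P→D 11, Q→D 2, R→D 3. Service 16; fixed 2; total 18.
{C, D}: service 14 + fixed 6 = 20
{A, D}: service 16 + fixed 5 = 21
{A, B, C, D}: service 13 + fixed 14 = 27
No other subset beats 18.

Open D only; minimum total cost 18.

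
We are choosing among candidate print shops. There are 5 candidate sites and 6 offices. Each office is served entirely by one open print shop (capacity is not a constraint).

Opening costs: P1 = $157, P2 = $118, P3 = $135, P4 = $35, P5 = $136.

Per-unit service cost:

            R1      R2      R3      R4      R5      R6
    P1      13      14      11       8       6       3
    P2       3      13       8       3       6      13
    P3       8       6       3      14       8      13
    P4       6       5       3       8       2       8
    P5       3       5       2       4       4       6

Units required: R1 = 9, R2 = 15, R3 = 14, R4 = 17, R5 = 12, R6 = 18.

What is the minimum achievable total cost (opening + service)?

Minimum total cost: 490

For any fixed open set, each office goes to its cheapest open site; total = fixed + service.
{P5}: R1→P5 3·9=27, R2→P5 5·15=75, R3→P5 2·14=28, R4→P5 4·17=68, R5→P5 4·12=48, R6→P5 6·18=108. Service 354; fixed 136; total 490.
{P4, P5}: service 330 + fixed 171 = 501
{P4}: R1→P4 6·9=54, R2→P4 5·15=75, R3→P4 3·14=42, R4→P4 8·17=136, R5→P4 2·12=24, R6→P4 8·18=144. Service 475; fixed 35; total 510.
{P1, P2, P3, P4, P5}: service 259 + fixed 581 = 840
No other subset beats 490.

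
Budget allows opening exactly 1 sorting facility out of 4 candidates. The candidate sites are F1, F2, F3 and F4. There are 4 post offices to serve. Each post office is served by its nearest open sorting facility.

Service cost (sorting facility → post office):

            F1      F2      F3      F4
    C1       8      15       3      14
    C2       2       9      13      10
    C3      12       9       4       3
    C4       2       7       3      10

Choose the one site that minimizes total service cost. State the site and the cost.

With exactly 1 open, each post office uses its cheapest among the chosen.
{F3}: C1→F3 3, C2→F3 13, C3→F3 4, C4→F3 3. Service cost 23.
{F1}: service cost 24
{F4}: service cost 37
Among all 4 size-1 choices, {F3} is lowest.

Choose F3 only; total service cost 23.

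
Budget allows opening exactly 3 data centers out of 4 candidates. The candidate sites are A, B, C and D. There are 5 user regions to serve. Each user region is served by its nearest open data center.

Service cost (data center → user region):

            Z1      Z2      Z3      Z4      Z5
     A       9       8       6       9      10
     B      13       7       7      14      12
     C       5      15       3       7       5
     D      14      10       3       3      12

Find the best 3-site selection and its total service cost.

Choose B, C and D; total service cost 23.

With exactly 3 open, each user region uses its cheapest among the chosen.
{B, C, D}: Z1→C 5, Z2→B 7, Z3→C 3, Z4→D 3, Z5→C 5. Service cost 23.
{A, C, D}: service cost 24
{A, B, C}: service cost 27
Among all 4 size-3 choices, {B, C, D} is lowest.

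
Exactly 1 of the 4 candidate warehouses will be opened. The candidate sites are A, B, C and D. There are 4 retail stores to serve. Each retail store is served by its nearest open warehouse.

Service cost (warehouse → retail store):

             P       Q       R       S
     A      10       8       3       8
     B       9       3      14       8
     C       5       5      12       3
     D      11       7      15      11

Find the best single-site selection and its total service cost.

With exactly 1 open, each retail store uses its cheapest among the chosen.
{C}: P→C 5, Q→C 5, R→C 12, S→C 3. Service cost 25.
{A}: service cost 29
{B}: service cost 34
Among all 4 size-1 choices, {C} is lowest.

Choose C only; total service cost 25.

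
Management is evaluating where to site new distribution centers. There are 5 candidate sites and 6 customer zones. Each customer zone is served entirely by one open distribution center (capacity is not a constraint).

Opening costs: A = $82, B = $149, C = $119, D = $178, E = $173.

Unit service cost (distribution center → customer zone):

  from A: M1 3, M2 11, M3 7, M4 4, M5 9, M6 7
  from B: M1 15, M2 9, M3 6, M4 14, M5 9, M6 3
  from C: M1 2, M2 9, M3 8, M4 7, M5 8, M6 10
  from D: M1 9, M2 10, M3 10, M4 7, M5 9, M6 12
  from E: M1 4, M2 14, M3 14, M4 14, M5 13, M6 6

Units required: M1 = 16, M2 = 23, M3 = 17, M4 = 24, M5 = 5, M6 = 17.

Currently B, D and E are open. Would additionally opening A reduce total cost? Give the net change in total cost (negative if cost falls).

Current service cost with {B, D, E}: 637.
Adding A: each customer zone re-picks its cheapest; new service cost 549, saving 88.
Extra fixed cost: 82. Net change = 82 − 88 = -6.
(Totals: 1137 → 1131.)

Yes — net change −6 (cost falls by 6).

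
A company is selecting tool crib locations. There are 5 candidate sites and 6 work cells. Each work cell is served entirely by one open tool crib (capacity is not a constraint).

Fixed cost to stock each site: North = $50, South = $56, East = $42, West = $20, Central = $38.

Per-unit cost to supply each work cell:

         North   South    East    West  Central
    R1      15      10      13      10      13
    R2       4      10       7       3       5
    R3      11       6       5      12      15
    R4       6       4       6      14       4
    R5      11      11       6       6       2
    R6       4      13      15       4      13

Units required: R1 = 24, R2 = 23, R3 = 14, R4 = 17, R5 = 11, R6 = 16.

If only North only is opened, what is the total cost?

Total cost: 943

Each work cell is assigned to its cheapest site among the open ones.
{North}: R1→North 15·24=360, R2→North 4·23=92, R3→North 11·14=154, R4→North 6·17=102, R5→North 11·11=121, R6→North 4·16=64. Service 893; fixed 50; total 943.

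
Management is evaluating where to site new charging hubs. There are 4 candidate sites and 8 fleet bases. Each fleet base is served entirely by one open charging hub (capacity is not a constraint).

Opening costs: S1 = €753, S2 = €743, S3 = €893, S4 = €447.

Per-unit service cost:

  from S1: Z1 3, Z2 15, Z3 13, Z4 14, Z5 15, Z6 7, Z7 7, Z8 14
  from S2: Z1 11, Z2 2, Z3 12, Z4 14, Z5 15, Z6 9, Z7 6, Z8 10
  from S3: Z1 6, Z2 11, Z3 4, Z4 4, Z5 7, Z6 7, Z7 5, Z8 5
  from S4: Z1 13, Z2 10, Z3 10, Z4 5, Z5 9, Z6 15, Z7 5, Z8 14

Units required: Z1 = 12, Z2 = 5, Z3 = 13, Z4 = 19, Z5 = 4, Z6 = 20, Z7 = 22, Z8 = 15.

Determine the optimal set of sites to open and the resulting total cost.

Open S3 only; minimum total cost 1501.

For any fixed open set, each fleet base goes to its cheapest open site; total = fixed + service.
{S3}: Z1→S3 6·12=72, Z2→S3 11·5=55, Z3→S3 4·13=52, Z4→S3 4·19=76, Z5→S3 7·4=28, Z6→S3 7·20=140, Z7→S3 5·22=110, Z8→S3 5·15=75. Service 608; fixed 893; total 1501.
{S4}: Z1→S4 13·12=156, Z2→S4 10·5=50, Z3→S4 10·13=130, Z4→S4 5·19=95, Z5→S4 9·4=36, Z6→S4 15·20=300, Z7→S4 5·22=110, Z8→S4 14·15=210. Service 1087; fixed 447; total 1534.
{S2}: service 1086 + fixed 743 = 1829
{S1, S2, S3, S4}: service 527 + fixed 2836 = 3363
No other subset beats 1501.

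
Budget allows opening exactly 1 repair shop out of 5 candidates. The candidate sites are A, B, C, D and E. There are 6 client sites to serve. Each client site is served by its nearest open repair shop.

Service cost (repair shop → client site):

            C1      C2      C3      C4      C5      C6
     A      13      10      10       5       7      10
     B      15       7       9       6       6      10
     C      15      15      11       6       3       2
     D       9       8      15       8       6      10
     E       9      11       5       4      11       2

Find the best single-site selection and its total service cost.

Choose E only; total service cost 42.

With exactly 1 open, each client site uses its cheapest among the chosen.
{E}: C1→E 9, C2→E 11, C3→E 5, C4→E 4, C5→E 11, C6→E 2. Service cost 42.
{C}: service cost 52
{B}: service cost 53
Among all 5 size-1 choices, {E} is lowest.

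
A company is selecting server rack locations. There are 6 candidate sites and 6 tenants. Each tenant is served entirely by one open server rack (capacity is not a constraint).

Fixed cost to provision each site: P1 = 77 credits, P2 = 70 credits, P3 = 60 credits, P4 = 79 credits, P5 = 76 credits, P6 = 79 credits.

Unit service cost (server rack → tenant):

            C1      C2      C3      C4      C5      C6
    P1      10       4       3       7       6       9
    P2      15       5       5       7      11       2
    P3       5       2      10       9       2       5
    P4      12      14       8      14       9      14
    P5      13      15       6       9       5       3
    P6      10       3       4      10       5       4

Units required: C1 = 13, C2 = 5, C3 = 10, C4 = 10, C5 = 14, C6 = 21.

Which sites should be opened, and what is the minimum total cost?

For any fixed open set, each tenant goes to its cheapest open site; total = fixed + service.
{P2, P3}: C1→P3 5·13=65, C2→P3 2·5=10, C3→P2 5·10=50, C4→P2 7·10=70, C5→P3 2·14=28, C6→P2 2·21=42. Service 265; fixed 130; total 395.
{P1, P3}: service 308 + fixed 137 = 445
{P1, P2, P3}: service 245 + fixed 207 = 452
{P1, P2, P3, P4, P5, P6}: C1→P3 5·13=65, C2→P3 2·5=10, C3→P1 3·10=30, C4→P1 7·10=70, C5→P3 2·14=28, C6→P2 2·21=42. Service 245; fixed 441; total 686.
No other subset beats 395.

Open P2 and P3; minimum total cost 395.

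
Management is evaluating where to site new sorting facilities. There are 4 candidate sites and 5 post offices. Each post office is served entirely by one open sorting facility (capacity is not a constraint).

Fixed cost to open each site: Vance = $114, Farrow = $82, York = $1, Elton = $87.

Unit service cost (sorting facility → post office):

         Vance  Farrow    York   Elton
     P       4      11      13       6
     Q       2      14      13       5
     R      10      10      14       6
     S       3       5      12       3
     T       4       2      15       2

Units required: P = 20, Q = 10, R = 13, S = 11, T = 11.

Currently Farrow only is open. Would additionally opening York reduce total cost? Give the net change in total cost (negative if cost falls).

Current service cost with {Farrow}: 567.
Adding York: each post office re-picks its cheapest; new service cost 557, saving 10.
Extra fixed cost: 1. Net change = 1 − 10 = -9.
(Totals: 649 → 640.)

Yes — net change −9 (cost falls by 9).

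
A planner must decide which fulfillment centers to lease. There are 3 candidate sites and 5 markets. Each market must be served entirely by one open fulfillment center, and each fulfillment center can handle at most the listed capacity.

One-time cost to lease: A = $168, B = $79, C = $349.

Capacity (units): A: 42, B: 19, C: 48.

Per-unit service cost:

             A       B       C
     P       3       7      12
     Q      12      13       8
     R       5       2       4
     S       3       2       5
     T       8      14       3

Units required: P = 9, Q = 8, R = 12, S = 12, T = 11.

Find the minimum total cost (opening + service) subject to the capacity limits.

Minimum total cost: 518

Open {A, B}: P→A 3·9=27, Q→A 12·8=96, R→B 2·12=24, S→A 3·12=36, T→A 8·11=88.
Loads: A carries 40/42, B carries 12/19. Service 271; fixed 247; total 518.
Next best feasible plan costs 542.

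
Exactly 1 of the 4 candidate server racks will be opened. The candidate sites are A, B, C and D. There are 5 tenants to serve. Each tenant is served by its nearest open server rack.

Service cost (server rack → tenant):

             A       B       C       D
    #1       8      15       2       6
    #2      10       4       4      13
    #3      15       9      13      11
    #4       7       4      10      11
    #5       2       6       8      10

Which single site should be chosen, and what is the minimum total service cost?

With exactly 1 open, each tenant uses its cheapest among the chosen.
{C}: #1→C 2, #2→C 4, #3→C 13, #4→C 10, #5→C 8. Service cost 37.
{B}: service cost 38
{A}: service cost 42
Among all 4 size-1 choices, {C} is lowest.

Choose C only; total service cost 37.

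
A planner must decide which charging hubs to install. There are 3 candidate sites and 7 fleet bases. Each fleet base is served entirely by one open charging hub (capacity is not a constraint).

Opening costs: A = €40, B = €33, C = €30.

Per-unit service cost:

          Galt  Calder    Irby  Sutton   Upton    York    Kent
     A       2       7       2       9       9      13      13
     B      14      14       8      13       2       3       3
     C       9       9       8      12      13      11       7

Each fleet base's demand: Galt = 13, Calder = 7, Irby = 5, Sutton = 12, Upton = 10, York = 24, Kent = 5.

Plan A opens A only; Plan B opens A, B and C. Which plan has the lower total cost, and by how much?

Plan B is cheaper by 297.

Plan A: {A}: Galt→A 2·13=26, Calder→A 7·7=49, Irby→A 2·5=10, Sutton→A 9·12=108, Upton→A 9·10=90, York→A 13·24=312, Kent→A 13·5=65. Service 660; fixed 40; total 700.
Plan B: {A, B, C}: Galt→A 2·13=26, Calder→A 7·7=49, Irby→A 2·5=10, Sutton→A 9·12=108, Upton→B 2·10=20, York→B 3·24=72, Kent→B 3·5=15. Service 300; fixed 103; total 403.
Difference: |700 − 403| = 297.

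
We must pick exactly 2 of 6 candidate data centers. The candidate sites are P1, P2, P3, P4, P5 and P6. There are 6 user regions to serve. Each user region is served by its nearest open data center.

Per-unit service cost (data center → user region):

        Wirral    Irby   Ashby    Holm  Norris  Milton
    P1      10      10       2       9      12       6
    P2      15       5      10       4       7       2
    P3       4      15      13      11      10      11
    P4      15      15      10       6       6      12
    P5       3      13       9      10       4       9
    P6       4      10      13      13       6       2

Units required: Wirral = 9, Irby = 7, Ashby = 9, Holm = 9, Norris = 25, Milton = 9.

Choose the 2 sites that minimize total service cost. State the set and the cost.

Choose P2 and P5; total service cost 297.

With exactly 2 open, each user region uses its cheapest among the chosen.
{P2, P5}: Wirral→P5 3·9=27, Irby→P2 5·7=35, Ashby→P5 9·9=81, Holm→P2 4·9=36, Norris→P5 4·25=100, Milton→P2 2·9=18. Service cost 297.
{P1, P5}: service cost 350
{P2, P6}: service cost 365
Among all 15 size-2 choices, {P2, P5} is lowest.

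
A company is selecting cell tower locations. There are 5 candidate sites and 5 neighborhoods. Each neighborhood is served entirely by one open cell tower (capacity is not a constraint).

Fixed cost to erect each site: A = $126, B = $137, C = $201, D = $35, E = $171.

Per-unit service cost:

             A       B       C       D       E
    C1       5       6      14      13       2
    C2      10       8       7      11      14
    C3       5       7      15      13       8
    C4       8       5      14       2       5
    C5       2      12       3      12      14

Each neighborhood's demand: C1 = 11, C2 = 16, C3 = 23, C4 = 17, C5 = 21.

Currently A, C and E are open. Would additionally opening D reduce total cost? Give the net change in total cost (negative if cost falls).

Yes — net change −16 (cost falls by 16).

Current service cost with {A, C, E}: 376.
Adding D: each neighborhood re-picks its cheapest; new service cost 325, saving 51.
Extra fixed cost: 35. Net change = 35 − 51 = -16.
(Totals: 874 → 858.)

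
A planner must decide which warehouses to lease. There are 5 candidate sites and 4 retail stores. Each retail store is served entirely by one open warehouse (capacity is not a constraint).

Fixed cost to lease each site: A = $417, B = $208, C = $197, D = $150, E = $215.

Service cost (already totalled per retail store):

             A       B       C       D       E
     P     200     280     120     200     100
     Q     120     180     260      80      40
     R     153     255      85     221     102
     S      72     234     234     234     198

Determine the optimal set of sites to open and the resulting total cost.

For any fixed open set, each retail store goes to its cheapest open site; total = fixed + service.
{E}: P→E 100, Q→E 40, R→E 102, S→E 198. Service 440; fixed 215; total 655.
{D, E}: service 440 + fixed 365 = 805
{C, E}: service 423 + fixed 412 = 835
{A, B, C, D, E}: service 297 + fixed 1187 = 1484
No other subset beats 655.

Open E only; minimum total cost 655.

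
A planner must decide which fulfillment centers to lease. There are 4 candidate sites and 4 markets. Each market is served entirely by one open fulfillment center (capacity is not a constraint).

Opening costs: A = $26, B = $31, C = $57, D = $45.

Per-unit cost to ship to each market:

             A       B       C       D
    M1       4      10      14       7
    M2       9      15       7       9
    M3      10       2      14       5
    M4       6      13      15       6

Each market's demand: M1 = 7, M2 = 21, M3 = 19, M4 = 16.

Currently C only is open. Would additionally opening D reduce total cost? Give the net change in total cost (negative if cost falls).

Yes — net change −319 (cost falls by 319).

Current service cost with {C}: 751.
Adding D: each market re-picks its cheapest; new service cost 387, saving 364.
Extra fixed cost: 45. Net change = 45 − 364 = -319.
(Totals: 808 → 489.)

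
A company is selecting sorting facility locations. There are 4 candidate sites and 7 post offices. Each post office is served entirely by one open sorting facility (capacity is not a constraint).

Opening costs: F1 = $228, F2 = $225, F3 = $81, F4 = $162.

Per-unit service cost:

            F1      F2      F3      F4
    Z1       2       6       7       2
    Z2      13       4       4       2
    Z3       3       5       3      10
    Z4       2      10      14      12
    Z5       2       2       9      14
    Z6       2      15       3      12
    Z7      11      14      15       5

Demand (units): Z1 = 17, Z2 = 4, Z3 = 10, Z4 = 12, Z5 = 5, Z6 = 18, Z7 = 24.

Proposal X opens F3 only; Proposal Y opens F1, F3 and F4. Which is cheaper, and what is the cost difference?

Proposal Y is cheaper by 140.

Proposal X: {F3}: Z1→F3 7·17=119, Z2→F3 4·4=16, Z3→F3 3·10=30, Z4→F3 14·12=168, Z5→F3 9·5=45, Z6→F3 3·18=54, Z7→F3 15·24=360. Service 792; fixed 81; total 873.
Proposal Y: {F1, F3, F4}: Z1→F1 2·17=34, Z2→F4 2·4=8, Z3→F1 3·10=30, Z4→F1 2·12=24, Z5→F1 2·5=10, Z6→F1 2·18=36, Z7→F4 5·24=120. Service 262; fixed 471; total 733.
Difference: |873 − 733| = 140.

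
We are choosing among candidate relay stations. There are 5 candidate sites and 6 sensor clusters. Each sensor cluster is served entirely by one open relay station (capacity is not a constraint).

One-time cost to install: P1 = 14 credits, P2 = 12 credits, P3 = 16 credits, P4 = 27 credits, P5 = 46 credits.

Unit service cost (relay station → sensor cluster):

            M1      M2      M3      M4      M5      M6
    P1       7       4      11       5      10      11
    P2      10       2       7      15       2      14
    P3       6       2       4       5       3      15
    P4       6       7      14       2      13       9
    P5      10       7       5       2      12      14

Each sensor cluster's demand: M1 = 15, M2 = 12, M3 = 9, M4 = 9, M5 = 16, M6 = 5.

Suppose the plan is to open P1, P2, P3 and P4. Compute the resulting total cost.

Total cost: 314

Each sensor cluster is assigned to its cheapest site among the open ones.
{P1, P2, P3, P4}: M1→P3 6·15=90, M2→P2 2·12=24, M3→P3 4·9=36, M4→P4 2·9=18, M5→P2 2·16=32, M6→P4 9·5=45. Service 245; fixed 69; total 314.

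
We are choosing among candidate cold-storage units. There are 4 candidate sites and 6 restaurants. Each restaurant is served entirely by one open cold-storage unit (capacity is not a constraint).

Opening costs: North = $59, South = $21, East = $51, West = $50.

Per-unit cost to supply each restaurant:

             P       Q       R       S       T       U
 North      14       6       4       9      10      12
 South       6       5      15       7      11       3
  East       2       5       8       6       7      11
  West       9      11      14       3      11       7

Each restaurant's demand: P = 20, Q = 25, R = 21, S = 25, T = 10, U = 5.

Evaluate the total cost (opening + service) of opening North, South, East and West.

Total cost: 590

Each restaurant is assigned to its cheapest site among the open ones.
{North, South, East, West}: P→East 2·20=40, Q→South 5·25=125, R→North 4·21=84, S→West 3·25=75, T→East 7·10=70, U→South 3·5=15. Service 409; fixed 181; total 590.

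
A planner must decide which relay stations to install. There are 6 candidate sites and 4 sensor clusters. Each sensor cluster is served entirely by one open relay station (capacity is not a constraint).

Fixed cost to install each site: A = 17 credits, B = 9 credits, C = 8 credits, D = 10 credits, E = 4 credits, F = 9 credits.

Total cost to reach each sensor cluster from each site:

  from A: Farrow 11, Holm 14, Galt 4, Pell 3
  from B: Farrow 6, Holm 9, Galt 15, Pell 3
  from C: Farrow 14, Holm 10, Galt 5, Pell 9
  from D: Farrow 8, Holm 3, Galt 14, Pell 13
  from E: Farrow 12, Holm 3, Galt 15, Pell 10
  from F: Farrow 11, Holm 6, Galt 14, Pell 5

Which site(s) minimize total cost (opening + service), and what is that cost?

For any fixed open set, each sensor cluster goes to its cheapest open site; total = fixed + service.
{B, C, E}: Farrow→B 6, Holm→E 3, Galt→C 5, Pell→B 3. Service 17; fixed 21; total 38.
{B, C}: Farrow→B 6, Holm→B 9, Galt→C 5, Pell→B 3. Service 23; fixed 17; total 40.
{B, E}: service 27 + fixed 13 = 40
{A, B, C, D, E, F}: Farrow→B 6, Holm→D 3, Galt→A 4, Pell→A 3. Service 16; fixed 57; total 73.
No other subset beats 38.

Open B, C and E; minimum total cost 38.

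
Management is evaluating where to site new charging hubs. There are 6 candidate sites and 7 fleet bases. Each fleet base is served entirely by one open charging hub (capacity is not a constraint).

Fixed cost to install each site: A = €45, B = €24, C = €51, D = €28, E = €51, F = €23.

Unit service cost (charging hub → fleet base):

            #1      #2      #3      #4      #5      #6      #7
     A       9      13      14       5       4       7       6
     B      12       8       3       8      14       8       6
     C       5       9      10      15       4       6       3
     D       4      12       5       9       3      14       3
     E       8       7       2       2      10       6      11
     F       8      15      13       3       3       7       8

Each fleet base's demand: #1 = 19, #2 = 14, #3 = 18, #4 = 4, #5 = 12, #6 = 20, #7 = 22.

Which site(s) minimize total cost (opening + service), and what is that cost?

For any fixed open set, each fleet base goes to its cheapest open site; total = fixed + service.
{D, E}: #1→D 4·19=76, #2→E 7·14=98, #3→E 2·18=36, #4→E 2·4=8, #5→D 3·12=36, #6→E 6·20=120, #7→D 3·22=66. Service 440; fixed 79; total 519.
{D, E, F}: #1→D 4·19=76, #2→E 7·14=98, #3→E 2·18=36, #4→E 2·4=8, #5→D 3·12=36, #6→E 6·20=120, #7→D 3·22=66. Service 440; fixed 102; total 542.
{B, D, E}: service 440 + fixed 103 = 543
{A, B, C, D, E, F}: #1→D 4·19=76, #2→E 7·14=98, #3→E 2·18=36, #4→E 2·4=8, #5→D 3·12=36, #6→C 6·20=120, #7→C 3·22=66. Service 440; fixed 222; total 662.
No other subset beats 519.

Open D and E; minimum total cost 519.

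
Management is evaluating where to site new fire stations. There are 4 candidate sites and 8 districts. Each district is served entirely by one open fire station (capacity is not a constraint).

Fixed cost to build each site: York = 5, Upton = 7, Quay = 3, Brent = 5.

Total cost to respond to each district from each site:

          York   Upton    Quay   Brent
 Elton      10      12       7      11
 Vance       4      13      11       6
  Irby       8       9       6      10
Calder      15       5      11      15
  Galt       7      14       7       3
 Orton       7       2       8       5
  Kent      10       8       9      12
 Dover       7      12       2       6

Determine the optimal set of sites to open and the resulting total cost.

Open Upton, Quay and Brent; minimum total cost 54.

For any fixed open set, each district goes to its cheapest open site; total = fixed + service.
{Upton, Quay, Brent}: Elton→Quay 7, Vance→Brent 6, Irby→Quay 6, Calder→Upton 5, Galt→Brent 3, Orton→Upton 2, Kent→Upton 8, Dover→Quay 2. Service 39; fixed 15; total 54.
{York, Upton, Quay}: service 41 + fixed 15 = 56
{York, Upton, Quay, Brent}: service 37 + fixed 20 = 57
{Quay}: service 61 + fixed 3 = 64
No other subset beats 54.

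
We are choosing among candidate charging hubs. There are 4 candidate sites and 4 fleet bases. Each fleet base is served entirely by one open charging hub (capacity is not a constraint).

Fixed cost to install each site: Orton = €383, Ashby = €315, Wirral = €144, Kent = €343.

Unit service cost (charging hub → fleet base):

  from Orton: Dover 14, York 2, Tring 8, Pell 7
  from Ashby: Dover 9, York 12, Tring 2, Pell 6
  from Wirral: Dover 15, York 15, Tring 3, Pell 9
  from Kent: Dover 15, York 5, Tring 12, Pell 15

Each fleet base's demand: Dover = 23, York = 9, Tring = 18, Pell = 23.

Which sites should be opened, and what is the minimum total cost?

For any fixed open set, each fleet base goes to its cheapest open site; total = fixed + service.
{Ashby}: Dover→Ashby 9·23=207, York→Ashby 12·9=108, Tring→Ashby 2·18=36, Pell→Ashby 6·23=138. Service 489; fixed 315; total 804.
{Wirral}: Dover→Wirral 15·23=345, York→Wirral 15·9=135, Tring→Wirral 3·18=54, Pell→Wirral 9·23=207. Service 741; fixed 144; total 885.
{Ashby, Wirral}: Dover→Ashby 9·23=207, York→Ashby 12·9=108, Tring→Ashby 2·18=36, Pell→Ashby 6·23=138. Service 489; fixed 459; total 948.
{Orton, Ashby, Wirral, Kent}: Dover→Ashby 9·23=207, York→Orton 2·9=18, Tring→Ashby 2·18=36, Pell→Ashby 6·23=138. Service 399; fixed 1185; total 1584.
(All 15 nonempty subsets were checked; Ashby only is lowest.)

Open Ashby only; minimum total cost 804.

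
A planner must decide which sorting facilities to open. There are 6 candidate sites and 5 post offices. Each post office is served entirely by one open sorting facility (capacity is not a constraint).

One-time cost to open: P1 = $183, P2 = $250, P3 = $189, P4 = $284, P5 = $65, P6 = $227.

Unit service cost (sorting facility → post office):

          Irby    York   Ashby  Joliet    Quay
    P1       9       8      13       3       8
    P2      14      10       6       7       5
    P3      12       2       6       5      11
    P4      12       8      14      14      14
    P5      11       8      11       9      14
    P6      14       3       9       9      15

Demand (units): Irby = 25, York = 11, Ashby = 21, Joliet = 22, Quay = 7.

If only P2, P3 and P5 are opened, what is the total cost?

Each post office is assigned to its cheapest site among the open ones.
{P2, P3, P5}: Irby→P5 11·25=275, York→P3 2·11=22, Ashby→P2 6·21=126, Joliet→P3 5·22=110, Quay→P2 5·7=35. Service 568; fixed 504; total 1072.

Total cost: 1072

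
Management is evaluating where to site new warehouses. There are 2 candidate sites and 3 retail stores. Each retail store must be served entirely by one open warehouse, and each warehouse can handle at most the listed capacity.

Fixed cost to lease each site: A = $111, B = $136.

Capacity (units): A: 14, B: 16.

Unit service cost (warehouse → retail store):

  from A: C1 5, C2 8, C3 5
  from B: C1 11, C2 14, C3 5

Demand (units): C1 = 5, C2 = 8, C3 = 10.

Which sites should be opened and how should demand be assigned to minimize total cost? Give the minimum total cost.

Open {A, B}: C1→A 5·5=25, C2→A 8·8=64, C3→B 5·10=50.
Loads: A carries 13/14, B carries 10/16. Service 139; fixed 247; total 386.
Next best feasible plan costs 416.

Minimum total cost: 386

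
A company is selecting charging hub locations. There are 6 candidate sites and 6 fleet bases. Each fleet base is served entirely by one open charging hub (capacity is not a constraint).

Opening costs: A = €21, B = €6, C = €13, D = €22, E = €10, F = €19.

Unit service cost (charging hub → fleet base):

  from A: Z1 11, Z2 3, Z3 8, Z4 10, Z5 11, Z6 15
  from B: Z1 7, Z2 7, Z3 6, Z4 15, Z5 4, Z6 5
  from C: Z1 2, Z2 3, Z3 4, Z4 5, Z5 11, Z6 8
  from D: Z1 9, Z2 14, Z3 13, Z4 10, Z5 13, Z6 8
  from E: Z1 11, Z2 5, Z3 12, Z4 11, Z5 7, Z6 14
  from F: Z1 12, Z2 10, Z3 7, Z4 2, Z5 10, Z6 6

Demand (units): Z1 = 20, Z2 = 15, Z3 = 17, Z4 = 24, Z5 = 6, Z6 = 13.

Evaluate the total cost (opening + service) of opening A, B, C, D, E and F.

Total cost: 381

Each fleet base is assigned to its cheapest site among the open ones.
{A, B, C, D, E, F}: Z1→C 2·20=40, Z2→A 3·15=45, Z3→C 4·17=68, Z4→F 2·24=48, Z5→B 4·6=24, Z6→B 5·13=65. Service 290; fixed 91; total 381.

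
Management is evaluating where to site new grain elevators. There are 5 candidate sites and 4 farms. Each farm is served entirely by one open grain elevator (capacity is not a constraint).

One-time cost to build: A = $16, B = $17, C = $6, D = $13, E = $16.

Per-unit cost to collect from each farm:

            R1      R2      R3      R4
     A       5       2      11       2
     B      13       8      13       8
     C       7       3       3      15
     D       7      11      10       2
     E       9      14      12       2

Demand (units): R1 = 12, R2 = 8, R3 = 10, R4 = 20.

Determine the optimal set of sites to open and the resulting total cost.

Open A and C; minimum total cost 168.

For any fixed open set, each farm goes to its cheapest open site; total = fixed + service.
{A, C}: R1→A 5·12=60, R2→A 2·8=16, R3→C 3·10=30, R4→A 2·20=40. Service 146; fixed 22; total 168.
{A, C, D}: R1→A 5·12=60, R2→A 2·8=16, R3→C 3·10=30, R4→A 2·20=40. Service 146; fixed 35; total 181.
{A, C, E}: R1→A 5·12=60, R2→A 2·8=16, R3→C 3·10=30, R4→A 2·20=40. Service 146; fixed 38; total 184.
{A, B, C, D, E}: service 146 + fixed 68 = 214
No other subset beats 168.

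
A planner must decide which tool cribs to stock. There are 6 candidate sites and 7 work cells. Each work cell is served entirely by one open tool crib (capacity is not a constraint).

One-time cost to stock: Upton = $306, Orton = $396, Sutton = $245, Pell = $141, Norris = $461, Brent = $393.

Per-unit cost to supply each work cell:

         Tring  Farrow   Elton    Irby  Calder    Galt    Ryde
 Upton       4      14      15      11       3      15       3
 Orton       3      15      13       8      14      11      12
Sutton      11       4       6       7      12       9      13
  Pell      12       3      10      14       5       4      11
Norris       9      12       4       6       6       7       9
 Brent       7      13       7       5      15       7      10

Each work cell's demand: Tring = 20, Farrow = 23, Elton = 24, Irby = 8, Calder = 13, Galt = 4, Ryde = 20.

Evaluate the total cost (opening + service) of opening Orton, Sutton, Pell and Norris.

Total cost: 1777

Each work cell is assigned to its cheapest site among the open ones.
{Orton, Sutton, Pell, Norris}: Tring→Orton 3·20=60, Farrow→Pell 3·23=69, Elton→Norris 4·24=96, Irby→Norris 6·8=48, Calder→Pell 5·13=65, Galt→Pell 4·4=16, Ryde→Norris 9·20=180. Service 534; fixed 1243; total 1777.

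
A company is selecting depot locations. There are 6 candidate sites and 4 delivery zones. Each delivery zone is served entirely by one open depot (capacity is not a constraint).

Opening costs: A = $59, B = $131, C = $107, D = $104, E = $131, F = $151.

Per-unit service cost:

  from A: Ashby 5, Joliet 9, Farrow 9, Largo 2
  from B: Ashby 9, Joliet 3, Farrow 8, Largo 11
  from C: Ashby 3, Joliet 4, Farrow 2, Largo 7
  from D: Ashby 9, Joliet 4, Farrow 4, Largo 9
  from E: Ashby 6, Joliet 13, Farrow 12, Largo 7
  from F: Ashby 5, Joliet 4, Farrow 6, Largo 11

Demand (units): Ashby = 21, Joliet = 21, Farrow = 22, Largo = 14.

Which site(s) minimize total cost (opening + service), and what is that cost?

Open A and C; minimum total cost 385.

For any fixed open set, each delivery zone goes to its cheapest open site; total = fixed + service.
{A, C}: Ashby→C 3·21=63, Joliet→C 4·21=84, Farrow→C 2·22=44, Largo→A 2·14=28. Service 219; fixed 166; total 385.
{C}: Ashby→C 3·21=63, Joliet→C 4·21=84, Farrow→C 2·22=44, Largo→C 7·14=98. Service 289; fixed 107; total 396.
{A, D}: service 305 + fixed 163 = 468
{A, B, C, D, E, F}: service 198 + fixed 683 = 881
No other subset beats 385.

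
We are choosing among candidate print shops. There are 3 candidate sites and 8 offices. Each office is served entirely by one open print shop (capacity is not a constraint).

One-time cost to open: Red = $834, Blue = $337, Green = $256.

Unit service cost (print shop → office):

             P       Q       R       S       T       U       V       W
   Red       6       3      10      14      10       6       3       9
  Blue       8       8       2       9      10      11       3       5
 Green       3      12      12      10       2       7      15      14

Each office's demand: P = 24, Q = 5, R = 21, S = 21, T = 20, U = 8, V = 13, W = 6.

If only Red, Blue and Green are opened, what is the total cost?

Total cost: 1902

Each office is assigned to its cheapest site among the open ones.
{Red, Blue, Green}: P→Green 3·24=72, Q→Red 3·5=15, R→Blue 2·21=42, S→Blue 9·21=189, T→Green 2·20=40, U→Red 6·8=48, V→Red 3·13=39, W→Blue 5·6=30. Service 475; fixed 1427; total 1902.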